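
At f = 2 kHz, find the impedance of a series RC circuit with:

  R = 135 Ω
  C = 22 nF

Step 1 — Angular frequency: ω = 2π·f = 2π·2000 = 1.257e+04 rad/s.
Step 2 — Component impedances:
  R: Z = R = 135 Ω
  C: Z = 1/(jωC) = -j/(ω·C) = 0 - j3617 Ω
Step 3 — Series combination: Z_total = R + C = 135 - j3617 Ω = 3620∠-87.9° Ω.

Z = 135 - j3617 Ω = 3620∠-87.9° Ω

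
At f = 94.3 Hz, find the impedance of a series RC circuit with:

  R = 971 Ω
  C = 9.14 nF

Step 1 — Angular frequency: ω = 2π·f = 2π·94.3 = 592.5 rad/s.
Step 2 — Component impedances:
  R: Z = R = 971 Ω
  C: Z = 1/(jωC) = -j/(ω·C) = 0 - j1.847e+05 Ω
Step 3 — Series combination: Z_total = R + C = 971 - j1.847e+05 Ω = 1.847e+05∠-89.7° Ω.

Z = 971 - j1.847e+05 Ω = 1.847e+05∠-89.7° Ω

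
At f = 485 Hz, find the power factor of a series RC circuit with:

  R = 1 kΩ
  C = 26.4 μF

Step 1 — Angular frequency: ω = 2π·f = 2π·485 = 3047 rad/s.
Step 2 — Component impedances:
  R: Z = R = 1000 Ω
  C: Z = 1/(jωC) = -j/(ω·C) = 0 - j12.43 Ω
Step 3 — Series combination: Z_total = R + C = 1000 - j12.43 Ω = 1000∠-0.7° Ω.
Step 4 — Power factor: PF = cos(φ) = Re(Z)/|Z| = 1000/1000.1 = 0.9999.
Step 5 — Type: Im(Z) = -12.43 ⇒ leading (phase φ = -0.7°).

PF = 0.9999 (leading, φ = -0.7°)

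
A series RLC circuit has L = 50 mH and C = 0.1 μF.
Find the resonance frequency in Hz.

Step 1 — Resonance condition Im(Z)=0 gives ω₀ = 1/√(LC).
Step 2 — ω₀ = 1/√(0.05·1e-07) = 1.414e+04 rad/s.
Step 3 — f₀ = ω₀/(2π) = 2251 Hz.

f₀ = 2251 Hz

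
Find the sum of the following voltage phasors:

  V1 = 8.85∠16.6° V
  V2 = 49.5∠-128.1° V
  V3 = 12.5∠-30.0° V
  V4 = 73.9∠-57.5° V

Step 1 — Convert each phasor to rectangular form:
  V1 = 8.85·(cos(16.6°) + j·sin(16.6°)) = 8.481 + j2.528 V
  V2 = 49.5·(cos(-128.1°) + j·sin(-128.1°)) = -30.54 - j38.95 V
  V3 = 12.5·(cos(-30.0°) + j·sin(-30.0°)) = 10.83 - j6.25 V
  V4 = 73.9·(cos(-57.5°) + j·sin(-57.5°)) = 39.71 - j62.33 V
Step 2 — Sum components: V_total = 28.47 - j105 V.
Step 3 — Convert to polar: |V_total| = 108.8 V, ∠V_total = -74.8°.

V_total = 108.8∠-74.8° V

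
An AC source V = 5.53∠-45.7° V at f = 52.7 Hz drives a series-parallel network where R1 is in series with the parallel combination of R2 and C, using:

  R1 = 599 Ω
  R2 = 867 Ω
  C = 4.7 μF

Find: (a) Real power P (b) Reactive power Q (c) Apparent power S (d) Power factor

Step 1 — Angular frequency: ω = 2π·f = 2π·52.7 = 331.1 rad/s.
Step 2 — Component impedances:
  R1: Z = R = 599 Ω
  R2: Z = R = 867 Ω
  C: Z = 1/(jωC) = -j/(ω·C) = 0 - j642.6 Ω
Step 3 — Parallel branch: R2 || C = 1/(1/R2 + 1/C) = 307.4 - j414.7 Ω.
Step 4 — Series with R1: Z_total = R1 + (R2 || C) = 906.4 - j414.7 Ω = 996.8∠-24.6° Ω.
Step 5 — Source phasor: V = 5.53∠-45.7° V = 3.862 - j3.958 V.
Step 6 — Current: I = V / Z = 0.005176 - j0.001998 A = 0.005548∠-21.1° A.
Step 7 — Complex power: S = V·I* = 0.0279 - j0.01277 VA.
Step 8 — Real power: P = Re(S) = 0.0279 W.
Step 9 — Reactive power: Q = Im(S) = -0.01277 VAR.
Step 10 — Apparent power: |S| = 0.03068 VA.
Step 11 — Power factor: PF = P/|S| = 0.9093 (leading).

(a) P = 0.0279 W  (b) Q = -0.01277 VAR  (c) S = 0.03068 VA  (d) PF = 0.9093 (leading)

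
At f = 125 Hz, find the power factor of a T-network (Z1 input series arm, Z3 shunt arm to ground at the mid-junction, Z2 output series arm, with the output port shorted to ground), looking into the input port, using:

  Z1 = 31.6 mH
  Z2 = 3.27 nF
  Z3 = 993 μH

Step 1 — Angular frequency: ω = 2π·f = 2π·125 = 785.4 rad/s.
Step 2 — Component impedances:
  Z1: Z = jωL = j·785.4·0.0316 = 0 + j24.82 Ω
  Z2: Z = 1/(jωC) = -j/(ω·C) = 0 - j3.894e+05 Ω
  Z3: Z = jωL = j·785.4·0.000993 = 0 + j0.7799 Ω
Step 3 — With the output port shorted to ground, the output series arm Z2 runs from the junction to ground; the shunt arm Z3 also runs from the junction to ground. They appear in parallel: Z3 || Z2 = 0 + j0.7799 Ω.
Step 4 — Series with input arm Z1: Z_in = Z1 + (Z3 || Z2) = 0 + j25.6 Ω = 25.6∠90.0° Ω.
Step 5 — Power factor: PF = cos(φ) = Re(Z)/|Z| = 0/25.6 = 0.
Step 6 — Type: Im(Z) = 25.6 ⇒ lagging (phase φ = 90.0°).

PF = 0 (lagging, φ = 90.0°)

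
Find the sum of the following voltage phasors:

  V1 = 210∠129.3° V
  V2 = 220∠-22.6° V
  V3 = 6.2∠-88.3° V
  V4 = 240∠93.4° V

Step 1 — Convert each phasor to rectangular form:
  V1 = 210·(cos(129.3°) + j·sin(129.3°)) = -133 + j162.5 V
  V2 = 220·(cos(-22.6°) + j·sin(-22.6°)) = 203.1 - j84.54 V
  V3 = 6.2·(cos(-88.3°) + j·sin(-88.3°)) = 0.1839 - j6.197 V
  V4 = 240·(cos(93.4°) + j·sin(93.4°)) = -14.23 + j239.6 V
Step 2 — Sum components: V_total = 56.05 + j311.3 V.
Step 3 — Convert to polar: |V_total| = 316.3 V, ∠V_total = 79.8°.

V_total = 316.3∠79.8° V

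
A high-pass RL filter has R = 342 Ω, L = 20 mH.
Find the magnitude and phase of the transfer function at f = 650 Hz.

Step 1 — Angular frequency: ω = 2π·650 = 4084 rad/s.
Step 2 — Transfer function: H(jω) = jωL/(R + jωL).
Step 3 — Numerator jωL = j·81.68; denominator R + jωL = 342 + j81.68.
Step 4 — H = 0.05396 + j0.2259.
Step 5 — Magnitude: |H| = 0.2323 (-12.7 dB); phase: φ = 76.6°.

|H| = 0.2323 (-12.7 dB), φ = 76.6°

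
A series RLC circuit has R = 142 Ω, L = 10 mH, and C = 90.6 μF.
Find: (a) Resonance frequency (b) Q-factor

Step 1 — Resonance condition Im(Z)=0 gives ω₀ = 1/√(LC).
Step 2 — ω₀ = 1/√(0.01·9.06e-05) = 1051 rad/s.
Step 3 — f₀ = ω₀/(2π) = 167.2 Hz.
Step 4 — Series Q: Q = ω₀L/R = 1051·0.01/142 = 0.07399.

(a) f₀ = 167.2 Hz  (b) Q = 0.07399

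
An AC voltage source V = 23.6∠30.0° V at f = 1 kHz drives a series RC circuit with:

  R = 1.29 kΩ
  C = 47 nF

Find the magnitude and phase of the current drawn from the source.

Step 1 — Angular frequency: ω = 2π·f = 2π·1000 = 6283 rad/s.
Step 2 — Component impedances:
  R: Z = R = 1290 Ω
  C: Z = 1/(jωC) = -j/(ω·C) = 0 - j3386 Ω
Step 3 — Series combination: Z_total = R + C = 1290 - j3386 Ω = 3624∠-69.1° Ω.
Step 4 — Source phasor: V = 23.6∠30.0° V = 20.44 + j11.8 V.
Step 5 — Ohm's law: I = V / Z_total = (20.44 + j11.8) / (1290 - j3386) = -0.001035 + j0.00643 A.
Step 6 — Convert to polar: |I| = 0.006513 A, ∠I = 99.1°.

I = 0.006513∠99.1° A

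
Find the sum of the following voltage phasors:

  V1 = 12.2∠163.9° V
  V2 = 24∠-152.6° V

Step 1 — Convert each phasor to rectangular form:
  V1 = 12.2·(cos(163.9°) + j·sin(163.9°)) = -11.72 + j3.383 V
  V2 = 24·(cos(-152.6°) + j·sin(-152.6°)) = -21.31 - j11.04 V
Step 2 — Sum components: V_total = -33.03 - j7.662 V.
Step 3 — Convert to polar: |V_total| = 33.91 V, ∠V_total = -166.9°.

V_total = 33.91∠-166.9° V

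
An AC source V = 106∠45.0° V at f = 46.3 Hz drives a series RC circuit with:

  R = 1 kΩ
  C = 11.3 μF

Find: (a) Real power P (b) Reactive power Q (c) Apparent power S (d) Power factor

Step 1 — Angular frequency: ω = 2π·f = 2π·46.3 = 290.9 rad/s.
Step 2 — Component impedances:
  R: Z = R = 1000 Ω
  C: Z = 1/(jωC) = -j/(ω·C) = 0 - j304.2 Ω
Step 3 — Series combination: Z_total = R + C = 1000 - j304.2 Ω = 1045∠-16.9° Ω.
Step 4 — Source phasor: V = 106∠45.0° V = 74.95 + j74.95 V.
Step 5 — Current: I = V / Z = 0.04774 + j0.08947 A = 0.1014∠61.9° A.
Step 6 — Complex power: S = V·I* = 10.28 - j3.128 VA.
Step 7 — Real power: P = Re(S) = 10.28 W.
Step 8 — Reactive power: Q = Im(S) = -3.128 VAR.
Step 9 — Apparent power: |S| = 10.75 VA.
Step 10 — Power factor: PF = P/|S| = 0.9567 (leading).

(a) P = 10.28 W  (b) Q = -3.128 VAR  (c) S = 10.75 VA  (d) PF = 0.9567 (leading)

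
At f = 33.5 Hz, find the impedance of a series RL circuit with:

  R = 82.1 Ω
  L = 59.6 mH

Step 1 — Angular frequency: ω = 2π·f = 2π·33.5 = 210.5 rad/s.
Step 2 — Component impedances:
  R: Z = R = 82.1 Ω
  L: Z = jωL = j·210.5·0.0596 = 0 + j12.55 Ω
Step 3 — Series combination: Z_total = R + L = 82.1 + j12.55 Ω = 83.05∠8.7° Ω.

Z = 82.1 + j12.55 Ω = 83.05∠8.7° Ω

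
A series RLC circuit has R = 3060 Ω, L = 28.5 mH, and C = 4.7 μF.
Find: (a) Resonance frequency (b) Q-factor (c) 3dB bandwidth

Step 1 — Resonance: ω₀ = 1/√(LC) = 1/√(0.0285·4.7e-06) = 2732 rad/s.
Step 2 — f₀ = ω₀/(2π) = 434.9 Hz.
Step 3 — Series Q: Q = ω₀L/R = 2732·0.0285/3060 = 0.02545.
Step 4 — Bandwidth: Δω = ω₀/Q = 1.074e+05 rad/s; BW = Δω/(2π) = 1.709e+04 Hz.

(a) f₀ = 434.9 Hz  (b) Q = 0.02545  (c) BW = 1.709e+04 Hz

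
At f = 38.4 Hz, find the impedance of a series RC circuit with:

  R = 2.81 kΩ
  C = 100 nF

Step 1 — Angular frequency: ω = 2π·f = 2π·38.4 = 241.3 rad/s.
Step 2 — Component impedances:
  R: Z = R = 2810 Ω
  C: Z = 1/(jωC) = -j/(ω·C) = 0 - j4.145e+04 Ω
Step 3 — Series combination: Z_total = R + C = 2810 - j4.145e+04 Ω = 4.154e+04∠-86.1° Ω.

Z = 2810 - j4.145e+04 Ω = 4.154e+04∠-86.1° Ω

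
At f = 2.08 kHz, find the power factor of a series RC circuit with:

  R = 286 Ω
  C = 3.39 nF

Step 1 — Angular frequency: ω = 2π·f = 2π·2080 = 1.307e+04 rad/s.
Step 2 — Component impedances:
  R: Z = R = 286 Ω
  C: Z = 1/(jωC) = -j/(ω·C) = 0 - j2.257e+04 Ω
Step 3 — Series combination: Z_total = R + C = 286 - j2.257e+04 Ω = 2.257e+04∠-89.3° Ω.
Step 4 — Power factor: PF = cos(φ) = Re(Z)/|Z| = 286/2.257e+04 = 0.01267.
Step 5 — Type: Im(Z) = -2.257e+04 ⇒ leading (phase φ = -89.3°).

PF = 0.01267 (leading, φ = -89.3°)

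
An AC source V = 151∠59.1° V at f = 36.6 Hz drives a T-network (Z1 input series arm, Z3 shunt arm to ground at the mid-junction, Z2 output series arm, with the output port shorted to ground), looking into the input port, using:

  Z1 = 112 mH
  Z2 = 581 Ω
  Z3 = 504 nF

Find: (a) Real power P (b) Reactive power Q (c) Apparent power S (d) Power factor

Step 1 — Angular frequency: ω = 2π·f = 2π·36.6 = 230 rad/s.
Step 2 — Component impedances:
  Z1: Z = jωL = j·230·0.112 = 0 + j25.76 Ω
  Z2: Z = R = 581 Ω
  Z3: Z = 1/(jωC) = -j/(ω·C) = 0 - j8628 Ω
Step 3 — With the output port shorted to ground, the output series arm Z2 runs from the junction to ground; the shunt arm Z3 also runs from the junction to ground. They appear in parallel: Z3 || Z2 = 578.4 - j38.95 Ω.
Step 4 — Series with input arm Z1: Z_in = Z1 + (Z3 || Z2) = 578.4 - j13.19 Ω = 578.5∠-1.3° Ω.
Step 5 — Source phasor: V = 151∠59.1° V = 77.54 + j129.6 V.
Step 6 — Current: I = V / Z = 0.1289 + j0.227 A = 0.261∠60.4° A.
Step 7 — Complex power: S = V·I* = 39.4 - j0.8987 VA.
Step 8 — Real power: P = Re(S) = 39.4 W.
Step 9 — Reactive power: Q = Im(S) = -0.8987 VAR.
Step 10 — Apparent power: |S| = 39.41 VA.
Step 11 — Power factor: PF = P/|S| = 0.9997 (leading).

(a) P = 39.4 W  (b) Q = -0.8987 VAR  (c) S = 39.41 VA  (d) PF = 0.9997 (leading)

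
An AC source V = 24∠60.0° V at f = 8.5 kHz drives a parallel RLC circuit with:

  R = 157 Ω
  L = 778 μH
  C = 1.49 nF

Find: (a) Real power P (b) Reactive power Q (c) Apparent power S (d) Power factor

Step 1 — Angular frequency: ω = 2π·f = 2π·8500 = 5.341e+04 rad/s.
Step 2 — Component impedances:
  R: Z = R = 157 Ω
  L: Z = jωL = j·5.341e+04·0.000778 = 0 + j41.55 Ω
  C: Z = 1/(jωC) = -j/(ω·C) = 0 - j1.257e+04 Ω
Step 3 — Parallel combination: 1/Z_total = 1/R + 1/L + 1/C; Z_total = 10.34 + j38.94 Ω = 40.29∠75.1° Ω.
Step 4 — Source phasor: V = 24∠60.0° V = 12 + j20.78 V.
Step 5 — Current: I = V / Z = 0.575 - j0.1555 A = 0.5956∠-15.1° A.
Step 6 — Complex power: S = V·I* = 3.669 + j13.82 VA.
Step 7 — Real power: P = Re(S) = 3.669 W.
Step 8 — Reactive power: Q = Im(S) = 13.82 VAR.
Step 9 — Apparent power: |S| = 14.3 VA.
Step 10 — Power factor: PF = P/|S| = 0.2566 (lagging).

(a) P = 3.669 W  (b) Q = 13.82 VAR  (c) S = 14.3 VA  (d) PF = 0.2566 (lagging)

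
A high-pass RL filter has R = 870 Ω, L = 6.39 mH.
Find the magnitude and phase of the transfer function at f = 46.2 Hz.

Step 1 — Angular frequency: ω = 2π·46.2 = 290.3 rad/s.
Step 2 — Transfer function: H(jω) = jωL/(R + jωL).
Step 3 — Numerator jωL = j·1.855; denominator R + jωL = 870 + j1.855.
Step 4 — H = 4.546e-06 + j0.002132.
Step 5 — Magnitude: |H| = 0.002132 (-53.4 dB); phase: φ = 89.9°.

|H| = 0.002132 (-53.4 dB), φ = 89.9°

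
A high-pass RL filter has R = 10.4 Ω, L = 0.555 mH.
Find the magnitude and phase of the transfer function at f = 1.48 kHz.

Step 1 — Angular frequency: ω = 2π·1480 = 9299 rad/s.
Step 2 — Transfer function: H(jω) = jωL/(R + jωL).
Step 3 — Numerator jωL = j·5.161; denominator R + jωL = 10.4 + j5.161.
Step 4 — H = 0.1976 + j0.3982.
Step 5 — Magnitude: |H| = 0.4445 (-7.0 dB); phase: φ = 63.6°.

|H| = 0.4445 (-7.0 dB), φ = 63.6°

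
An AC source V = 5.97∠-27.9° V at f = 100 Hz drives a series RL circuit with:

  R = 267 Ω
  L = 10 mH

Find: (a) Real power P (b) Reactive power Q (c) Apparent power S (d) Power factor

Step 1 — Angular frequency: ω = 2π·f = 2π·100 = 628.3 rad/s.
Step 2 — Component impedances:
  R: Z = R = 267 Ω
  L: Z = jωL = j·628.3·0.01 = 0 + j6.283 Ω
Step 3 — Series combination: Z_total = R + L = 267 + j6.283 Ω = 267.1∠1.3° Ω.
Step 4 — Source phasor: V = 5.97∠-27.9° V = 5.276 - j2.794 V.
Step 5 — Current: I = V / Z = 0.0195 - j0.01092 A = 0.02235∠-29.2° A.
Step 6 — Complex power: S = V·I* = 0.1334 + j0.00314 VA.
Step 7 — Real power: P = Re(S) = 0.1334 W.
Step 8 — Reactive power: Q = Im(S) = 0.00314 VAR.
Step 9 — Apparent power: |S| = 0.1334 VA.
Step 10 — Power factor: PF = P/|S| = 0.9997 (lagging).

(a) P = 0.1334 W  (b) Q = 0.00314 VAR  (c) S = 0.1334 VA  (d) PF = 0.9997 (lagging)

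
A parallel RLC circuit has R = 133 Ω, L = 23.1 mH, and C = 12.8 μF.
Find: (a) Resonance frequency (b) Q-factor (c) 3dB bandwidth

Step 1 — Resonance: ω₀ = 1/√(LC) = 1/√(0.0231·1.28e-05) = 1839 rad/s.
Step 2 — f₀ = ω₀/(2π) = 292.7 Hz.
Step 3 — Parallel Q: Q = R/(ω₀L) = 133/(1839·0.0231) = 3.131.
Step 4 — Bandwidth: Δω = ω₀/Q = 587.4 rad/s; BW = Δω/(2π) = 93.49 Hz.

(a) f₀ = 292.7 Hz  (b) Q = 3.131  (c) BW = 93.49 Hz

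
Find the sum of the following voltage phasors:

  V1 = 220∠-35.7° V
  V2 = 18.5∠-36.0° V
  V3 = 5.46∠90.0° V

Step 1 — Convert each phasor to rectangular form:
  V1 = 220·(cos(-35.7°) + j·sin(-35.7°)) = 178.7 - j128.4 V
  V2 = 18.5·(cos(-36.0°) + j·sin(-36.0°)) = 14.97 - j10.87 V
  V3 = 5.46·(cos(90.0°) + j·sin(90.0°)) = 0 + j5.46 V
Step 2 — Sum components: V_total = 193.6 - j133.8 V.
Step 3 — Convert to polar: |V_total| = 235.4 V, ∠V_total = -34.6°.

V_total = 235.4∠-34.6° V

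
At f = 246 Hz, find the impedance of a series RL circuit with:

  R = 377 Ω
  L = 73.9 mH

Step 1 — Angular frequency: ω = 2π·f = 2π·246 = 1546 rad/s.
Step 2 — Component impedances:
  R: Z = R = 377 Ω
  L: Z = jωL = j·1546·0.0739 = 0 + j114.2 Ω
Step 3 — Series combination: Z_total = R + L = 377 + j114.2 Ω = 393.9∠16.9° Ω.

Z = 377 + j114.2 Ω = 393.9∠16.9° Ω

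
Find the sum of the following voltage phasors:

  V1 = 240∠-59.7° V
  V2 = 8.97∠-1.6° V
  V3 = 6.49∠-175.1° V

Step 1 — Convert each phasor to rectangular form:
  V1 = 240·(cos(-59.7°) + j·sin(-59.7°)) = 121.1 - j207.2 V
  V2 = 8.97·(cos(-1.6°) + j·sin(-1.6°)) = 8.967 - j0.2505 V
  V3 = 6.49·(cos(-175.1°) + j·sin(-175.1°)) = -6.466 - j0.5544 V
Step 2 — Sum components: V_total = 123.6 - j208 V.
Step 3 — Convert to polar: |V_total| = 242 V, ∠V_total = -59.3°.

V_total = 242∠-59.3° V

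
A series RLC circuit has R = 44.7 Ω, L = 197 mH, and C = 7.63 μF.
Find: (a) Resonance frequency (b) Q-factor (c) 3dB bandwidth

Step 1 — Resonance: ω₀ = 1/√(LC) = 1/√(0.197·7.63e-06) = 815.7 rad/s.
Step 2 — f₀ = ω₀/(2π) = 129.8 Hz.
Step 3 — Series Q: Q = ω₀L/R = 815.7·0.197/44.7 = 3.595.
Step 4 — Bandwidth: Δω = ω₀/Q = 226.9 rad/s; BW = Δω/(2π) = 36.11 Hz.

(a) f₀ = 129.8 Hz  (b) Q = 3.595  (c) BW = 36.11 Hz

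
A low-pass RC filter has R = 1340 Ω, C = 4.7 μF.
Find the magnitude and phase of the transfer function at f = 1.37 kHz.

Step 1 — Angular frequency: ω = 2π·1370 = 8608 rad/s.
Step 2 — Transfer function: H(jω) = 1/(1 + jωRC).
Step 3 — Denominator: 1 + jωRC = 1 + j·8608·1340·4.7e-06 = 1 + j54.21.
Step 4 — H = 0.0003401 - j0.01844.
Step 5 — Magnitude: |H| = 0.01844 (-34.7 dB); phase: φ = -88.9°.

|H| = 0.01844 (-34.7 dB), φ = -88.9°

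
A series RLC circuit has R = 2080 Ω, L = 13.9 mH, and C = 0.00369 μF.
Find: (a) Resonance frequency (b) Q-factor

Step 1 — Resonance condition Im(Z)=0 gives ω₀ = 1/√(LC).
Step 2 — ω₀ = 1/√(0.0139·3.69e-09) = 1.396e+05 rad/s.
Step 3 — f₀ = ω₀/(2π) = 2.222e+04 Hz.
Step 4 — Series Q: Q = ω₀L/R = 1.396e+05·0.0139/2080 = 0.9331.

(a) f₀ = 2.222e+04 Hz  (b) Q = 0.9331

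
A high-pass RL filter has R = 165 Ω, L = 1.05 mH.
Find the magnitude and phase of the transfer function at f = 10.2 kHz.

Step 1 — Angular frequency: ω = 2π·1.02e+04 = 6.409e+04 rad/s.
Step 2 — Transfer function: H(jω) = jωL/(R + jωL).
Step 3 — Numerator jωL = j·67.29; denominator R + jωL = 165 + j67.29.
Step 4 — H = 0.1426 + j0.3497.
Step 5 — Magnitude: |H| = 0.3776 (-8.5 dB); phase: φ = 67.8°.

|H| = 0.3776 (-8.5 dB), φ = 67.8°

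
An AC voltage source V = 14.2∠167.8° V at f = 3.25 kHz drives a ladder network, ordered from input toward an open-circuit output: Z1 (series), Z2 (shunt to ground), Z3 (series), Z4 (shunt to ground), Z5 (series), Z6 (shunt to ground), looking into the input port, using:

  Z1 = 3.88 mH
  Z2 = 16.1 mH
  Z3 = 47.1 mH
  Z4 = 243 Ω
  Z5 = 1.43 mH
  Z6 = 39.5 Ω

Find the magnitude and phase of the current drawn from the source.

Step 1 — Angular frequency: ω = 2π·f = 2π·3250 = 2.042e+04 rad/s.
Step 2 — Component impedances:
  Z1: Z = jωL = j·2.042e+04·0.00388 = 0 + j79.23 Ω
  Z2: Z = jωL = j·2.042e+04·0.0161 = 0 + j328.8 Ω
  Z3: Z = jωL = j·2.042e+04·0.0471 = 0 + j961.8 Ω
  Z4: Z = R = 243 Ω
  Z5: Z = jωL = j·2.042e+04·0.00143 = 0 + j29.2 Ω
  Z6: Z = R = 39.5 Ω
Step 3 — Ladder network (open output): work backward from the far end, alternating series and parallel combinations. Z_in = 2.271 + j325.7 Ω = 325.7∠89.6° Ω.
Step 4 — Source phasor: V = 14.2∠167.8° V = -13.88 + j3.001 V.
Step 5 — Ohm's law: I = V / Z_total = (-13.88 + j3.001) / (2.271 + j325.7) = 0.008917 + j0.04268 A.
Step 6 — Convert to polar: |I| = 0.0436 A, ∠I = 78.2°.

I = 0.0436∠78.2° A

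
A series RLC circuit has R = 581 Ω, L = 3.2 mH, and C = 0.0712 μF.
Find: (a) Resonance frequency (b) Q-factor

Step 1 — Resonance condition Im(Z)=0 gives ω₀ = 1/√(LC).
Step 2 — ω₀ = 1/√(0.0032·7.12e-08) = 6.625e+04 rad/s.
Step 3 — f₀ = ω₀/(2π) = 1.054e+04 Hz.
Step 4 — Series Q: Q = ω₀L/R = 6.625e+04·0.0032/581 = 0.3649.

(a) f₀ = 1.054e+04 Hz  (b) Q = 0.3649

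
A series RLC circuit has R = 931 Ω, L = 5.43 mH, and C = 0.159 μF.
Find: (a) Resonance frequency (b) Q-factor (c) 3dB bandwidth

Step 1 — Resonance: ω₀ = 1/√(LC) = 1/√(0.00543·1.59e-07) = 3.403e+04 rad/s.
Step 2 — f₀ = ω₀/(2π) = 5417 Hz.
Step 3 — Series Q: Q = ω₀L/R = 3.403e+04·0.00543/931 = 0.1985.
Step 4 — Bandwidth: Δω = ω₀/Q = 1.715e+05 rad/s; BW = Δω/(2π) = 2.729e+04 Hz.

(a) f₀ = 5417 Hz  (b) Q = 0.1985  (c) BW = 2.729e+04 Hz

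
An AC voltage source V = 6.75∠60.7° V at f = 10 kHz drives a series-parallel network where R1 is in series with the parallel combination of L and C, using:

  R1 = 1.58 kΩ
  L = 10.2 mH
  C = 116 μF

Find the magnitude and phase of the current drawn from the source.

Step 1 — Angular frequency: ω = 2π·f = 2π·1e+04 = 6.283e+04 rad/s.
Step 2 — Component impedances:
  R1: Z = R = 1580 Ω
  L: Z = jωL = j·6.283e+04·0.0102 = 0 + j640.9 Ω
  C: Z = 1/(jωC) = -j/(ω·C) = 0 - j0.1372 Ω
Step 3 — Parallel branch: L || C = 1/(1/L + 1/C) = 0 - j0.1372 Ω.
Step 4 — Series with R1: Z_total = R1 + (L || C) = 1580 - j0.1372 Ω = 1580∠-0.0° Ω.
Step 5 — Source phasor: V = 6.75∠60.7° V = 3.303 + j5.886 V.
Step 6 — Ohm's law: I = V / Z_total = (3.303 + j5.886) / (1580 - j0.1372) = 0.00209 + j0.003726 A.
Step 7 — Convert to polar: |I| = 0.004272 A, ∠I = 60.7°.

I = 0.004272∠60.7° A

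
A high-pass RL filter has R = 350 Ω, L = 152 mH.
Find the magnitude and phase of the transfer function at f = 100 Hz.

Step 1 — Angular frequency: ω = 2π·100 = 628.3 rad/s.
Step 2 — Transfer function: H(jω) = jωL/(R + jωL).
Step 3 — Numerator jωL = j·95.5; denominator R + jωL = 350 + j95.5.
Step 4 — H = 0.0693 + j0.254.
Step 5 — Magnitude: |H| = 0.2632 (-11.6 dB); phase: φ = 74.7°.

|H| = 0.2632 (-11.6 dB), φ = 74.7°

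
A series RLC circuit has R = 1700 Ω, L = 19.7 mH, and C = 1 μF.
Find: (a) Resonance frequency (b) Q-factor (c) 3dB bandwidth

Step 1 — Resonance condition Im(Z)=0 gives ω₀ = 1/√(LC).
Step 2 — ω₀ = 1/√(0.0197·1e-06) = 7125 rad/s.
Step 3 — f₀ = ω₀/(2π) = 1134 Hz.
Step 4 — Series Q: Q = ω₀L/R = 7125·0.0197/1700 = 0.08256.
Step 5 — 3dB bandwidth: Δω = ω₀/Q = 8.629e+04 rad/s; BW = Δω/(2π) = 1.373e+04 Hz.

(a) f₀ = 1134 Hz  (b) Q = 0.08256  (c) BW = 1.373e+04 Hz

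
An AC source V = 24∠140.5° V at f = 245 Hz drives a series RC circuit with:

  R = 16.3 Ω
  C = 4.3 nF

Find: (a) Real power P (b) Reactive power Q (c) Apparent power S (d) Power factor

Step 1 — Angular frequency: ω = 2π·f = 2π·245 = 1539 rad/s.
Step 2 — Component impedances:
  R: Z = R = 16.3 Ω
  C: Z = 1/(jωC) = -j/(ω·C) = 0 - j1.511e+05 Ω
Step 3 — Series combination: Z_total = R + C = 16.3 - j1.511e+05 Ω = 1.511e+05∠-90.0° Ω.
Step 4 — Source phasor: V = 24∠140.5° V = -18.52 + j15.27 V.
Step 5 — Current: I = V / Z = -0.0001011 - j0.0001226 A = 0.0001589∠-129.5° A.
Step 6 — Complex power: S = V·I* = 4.114e-07 - j0.003813 VA.
Step 7 — Real power: P = Re(S) = 4.114e-07 W.
Step 8 — Reactive power: Q = Im(S) = -0.003813 VAR.
Step 9 — Apparent power: |S| = 0.003813 VA.
Step 10 — Power factor: PF = P/|S| = 0.0001079 (leading).

(a) P = 4.114e-07 W  (b) Q = -0.003813 VAR  (c) S = 0.003813 VA  (d) PF = 0.0001079 (leading)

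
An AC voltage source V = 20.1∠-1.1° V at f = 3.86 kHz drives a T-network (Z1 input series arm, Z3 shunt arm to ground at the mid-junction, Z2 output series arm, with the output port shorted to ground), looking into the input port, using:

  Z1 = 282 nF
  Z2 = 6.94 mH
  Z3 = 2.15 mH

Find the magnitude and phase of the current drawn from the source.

Step 1 — Angular frequency: ω = 2π·f = 2π·3860 = 2.425e+04 rad/s.
Step 2 — Component impedances:
  Z1: Z = 1/(jωC) = -j/(ω·C) = 0 - j146.2 Ω
  Z2: Z = jωL = j·2.425e+04·0.00694 = 0 + j168.3 Ω
  Z3: Z = jωL = j·2.425e+04·0.00215 = 0 + j52.14 Ω
Step 3 — With the output port shorted to ground, the output series arm Z2 runs from the junction to ground; the shunt arm Z3 also runs from the junction to ground. They appear in parallel: Z3 || Z2 = 0 + j39.81 Ω.
Step 4 — Series with input arm Z1: Z_in = Z1 + (Z3 || Z2) = 0 - j106.4 Ω = 106.4∠-90.0° Ω.
Step 5 — Source phasor: V = 20.1∠-1.1° V = 20.1 - j0.3859 V.
Step 6 — Ohm's law: I = V / Z_total = (20.1 - j0.3859) / (0 - j106.4) = 0.003627 + j0.1889 A.
Step 7 — Convert to polar: |I| = 0.1889 A, ∠I = 88.9°.

I = 0.1889∠88.9° A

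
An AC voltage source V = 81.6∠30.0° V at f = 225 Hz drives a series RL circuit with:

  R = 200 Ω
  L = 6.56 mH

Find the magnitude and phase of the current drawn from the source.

Step 1 — Angular frequency: ω = 2π·f = 2π·225 = 1414 rad/s.
Step 2 — Component impedances:
  R: Z = R = 200 Ω
  L: Z = jωL = j·1414·0.00656 = 0 + j9.274 Ω
Step 3 — Series combination: Z_total = R + L = 200 + j9.274 Ω = 200.2∠2.7° Ω.
Step 4 — Source phasor: V = 81.6∠30.0° V = 70.67 + j40.8 V.
Step 5 — Ohm's law: I = V / Z_total = (70.67 + j40.8) / (200 + j9.274) = 0.362 + j0.1872 A.
Step 6 — Convert to polar: |I| = 0.4076 A, ∠I = 27.3°.

I = 0.4076∠27.3° A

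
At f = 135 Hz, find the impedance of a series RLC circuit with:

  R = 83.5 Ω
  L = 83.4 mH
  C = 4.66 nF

Step 1 — Angular frequency: ω = 2π·f = 2π·135 = 848.2 rad/s.
Step 2 — Component impedances:
  R: Z = R = 83.5 Ω
  L: Z = jωL = j·848.2·0.0834 = 0 + j70.74 Ω
  C: Z = 1/(jωC) = -j/(ω·C) = 0 - j2.53e+05 Ω
Step 3 — Series combination: Z_total = R + L + C = 83.5 - j2.529e+05 Ω = 2.529e+05∠-90.0° Ω.

Z = 83.5 - j2.529e+05 Ω = 2.529e+05∠-90.0° Ω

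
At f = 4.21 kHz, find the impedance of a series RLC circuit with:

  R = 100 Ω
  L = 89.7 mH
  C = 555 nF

Step 1 — Angular frequency: ω = 2π·f = 2π·4210 = 2.645e+04 rad/s.
Step 2 — Component impedances:
  R: Z = R = 100 Ω
  L: Z = jωL = j·2.645e+04·0.0897 = 0 + j2373 Ω
  C: Z = 1/(jωC) = -j/(ω·C) = 0 - j68.12 Ω
Step 3 — Series combination: Z_total = R + L + C = 100 + j2305 Ω = 2307∠87.5° Ω.

Z = 100 + j2305 Ω = 2307∠87.5° Ω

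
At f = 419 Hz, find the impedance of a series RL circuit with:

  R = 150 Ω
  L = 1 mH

Step 1 — Angular frequency: ω = 2π·f = 2π·419 = 2633 rad/s.
Step 2 — Component impedances:
  R: Z = R = 150 Ω
  L: Z = jωL = j·2633·0.001 = 0 + j2.633 Ω
Step 3 — Series combination: Z_total = R + L = 150 + j2.633 Ω = 150∠1.0° Ω.

Z = 150 + j2.633 Ω = 150∠1.0° Ω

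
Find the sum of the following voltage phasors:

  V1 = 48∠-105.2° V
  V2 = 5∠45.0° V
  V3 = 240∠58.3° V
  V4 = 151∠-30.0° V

Step 1 — Convert each phasor to rectangular form:
  V1 = 48·(cos(-105.2°) + j·sin(-105.2°)) = -12.59 - j46.32 V
  V2 = 5·(cos(45.0°) + j·sin(45.0°)) = 3.536 + j3.536 V
  V3 = 240·(cos(58.3°) + j·sin(58.3°)) = 126.1 + j204.2 V
  V4 = 151·(cos(-30.0°) + j·sin(-30.0°)) = 130.8 - j75.5 V
Step 2 — Sum components: V_total = 247.8 + j85.91 V.
Step 3 — Convert to polar: |V_total| = 262.3 V, ∠V_total = 19.1°.

V_total = 262.3∠19.1° V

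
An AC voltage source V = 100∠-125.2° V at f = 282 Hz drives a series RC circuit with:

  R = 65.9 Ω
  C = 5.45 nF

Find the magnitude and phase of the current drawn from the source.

Step 1 — Angular frequency: ω = 2π·f = 2π·282 = 1772 rad/s.
Step 2 — Component impedances:
  R: Z = R = 65.9 Ω
  C: Z = 1/(jωC) = -j/(ω·C) = 0 - j1.036e+05 Ω
Step 3 — Series combination: Z_total = R + C = 65.9 - j1.036e+05 Ω = 1.036e+05∠-90.0° Ω.
Step 4 — Source phasor: V = 100∠-125.2° V = -57.64 - j81.71 V.
Step 5 — Ohm's law: I = V / Z_total = (-57.64 - j81.71) / (65.9 - j1.036e+05) = 0.0007887 - j0.0005571 A.
Step 6 — Convert to polar: |I| = 0.0009657 A, ∠I = -35.2°.

I = 0.0009657∠-35.2° A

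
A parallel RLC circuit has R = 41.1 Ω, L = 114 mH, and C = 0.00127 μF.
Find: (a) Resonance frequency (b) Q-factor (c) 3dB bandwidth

Step 1 — Resonance: ω₀ = 1/√(LC) = 1/√(0.114·1.27e-09) = 8.311e+04 rad/s.
Step 2 — f₀ = ω₀/(2π) = 1.323e+04 Hz.
Step 3 — Parallel Q: Q = R/(ω₀L) = 41.1/(8.311e+04·0.114) = 0.004338.
Step 4 — Bandwidth: Δω = ω₀/Q = 1.916e+07 rad/s; BW = Δω/(2π) = 3.049e+06 Hz.

(a) f₀ = 1.323e+04 Hz  (b) Q = 0.004338  (c) BW = 3.049e+06 Hz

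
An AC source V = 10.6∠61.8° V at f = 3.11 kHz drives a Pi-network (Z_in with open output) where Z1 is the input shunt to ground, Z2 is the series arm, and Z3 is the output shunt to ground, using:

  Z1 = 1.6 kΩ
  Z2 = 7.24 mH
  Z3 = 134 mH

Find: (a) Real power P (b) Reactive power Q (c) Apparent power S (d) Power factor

Step 1 — Angular frequency: ω = 2π·f = 2π·3110 = 1.954e+04 rad/s.
Step 2 — Component impedances:
  Z1: Z = R = 1600 Ω
  Z2: Z = jωL = j·1.954e+04·0.00724 = 0 + j141.5 Ω
  Z3: Z = jωL = j·1.954e+04·0.134 = 0 + j2618 Ω
Step 3 — With open output, the series arm Z2 and the output shunt Z3 appear in series to ground: Z2 + Z3 = 0 + j2760 Ω.
Step 4 — Parallel with input shunt Z1: Z_in = Z1 || (Z2 + Z3) = 1198 + j694.2 Ω = 1384∠30.1° Ω.
Step 5 — Source phasor: V = 10.6∠61.8° V = 5.009 + j9.342 V.
Step 6 — Current: I = V / Z = 0.006515 + j0.004024 A = 0.007658∠31.7° A.
Step 7 — Complex power: S = V·I* = 0.07022 + j0.04071 VA.
Step 8 — Real power: P = Re(S) = 0.07022 W.
Step 9 — Reactive power: Q = Im(S) = 0.04071 VAR.
Step 10 — Apparent power: |S| = 0.08117 VA.
Step 11 — Power factor: PF = P/|S| = 0.8651 (lagging).

(a) P = 0.07022 W  (b) Q = 0.04071 VAR  (c) S = 0.08117 VA  (d) PF = 0.8651 (lagging)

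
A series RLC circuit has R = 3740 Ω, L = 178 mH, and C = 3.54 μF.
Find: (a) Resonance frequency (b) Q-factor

Step 1 — Resonance condition Im(Z)=0 gives ω₀ = 1/√(LC).
Step 2 — ω₀ = 1/√(0.178·3.54e-06) = 1260 rad/s.
Step 3 — f₀ = ω₀/(2π) = 200.5 Hz.
Step 4 — Series Q: Q = ω₀L/R = 1260·0.178/3740 = 0.05996.

(a) f₀ = 200.5 Hz  (b) Q = 0.05996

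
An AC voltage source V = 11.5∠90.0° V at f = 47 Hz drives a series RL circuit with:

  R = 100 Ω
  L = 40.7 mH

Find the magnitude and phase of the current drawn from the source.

Step 1 — Angular frequency: ω = 2π·f = 2π·47 = 295.3 rad/s.
Step 2 — Component impedances:
  R: Z = R = 100 Ω
  L: Z = jωL = j·295.3·0.0407 = 0 + j12.02 Ω
Step 3 — Series combination: Z_total = R + L = 100 + j12.02 Ω = 100.7∠6.9° Ω.
Step 4 — Source phasor: V = 11.5∠90.0° V = 0 + j11.5 V.
Step 5 — Ohm's law: I = V / Z_total = (0 + j11.5) / (100 + j12.02) = 0.01363 + j0.1134 A.
Step 6 — Convert to polar: |I| = 0.1142 A, ∠I = 83.1°.

I = 0.1142∠83.1° A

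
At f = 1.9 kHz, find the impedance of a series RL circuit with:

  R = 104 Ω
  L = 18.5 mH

Step 1 — Angular frequency: ω = 2π·f = 2π·1900 = 1.194e+04 rad/s.
Step 2 — Component impedances:
  R: Z = R = 104 Ω
  L: Z = jωL = j·1.194e+04·0.0185 = 0 + j220.9 Ω
Step 3 — Series combination: Z_total = R + L = 104 + j220.9 Ω = 244.1∠64.8° Ω.

Z = 104 + j220.9 Ω = 244.1∠64.8° Ω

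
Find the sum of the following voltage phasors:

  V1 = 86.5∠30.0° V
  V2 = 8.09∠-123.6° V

Step 1 — Convert each phasor to rectangular form:
  V1 = 86.5·(cos(30.0°) + j·sin(30.0°)) = 74.91 + j43.25 V
  V2 = 8.09·(cos(-123.6°) + j·sin(-123.6°)) = -4.477 - j6.738 V
Step 2 — Sum components: V_total = 70.43 + j36.51 V.
Step 3 — Convert to polar: |V_total| = 79.34 V, ∠V_total = 27.4°.

V_total = 79.34∠27.4° V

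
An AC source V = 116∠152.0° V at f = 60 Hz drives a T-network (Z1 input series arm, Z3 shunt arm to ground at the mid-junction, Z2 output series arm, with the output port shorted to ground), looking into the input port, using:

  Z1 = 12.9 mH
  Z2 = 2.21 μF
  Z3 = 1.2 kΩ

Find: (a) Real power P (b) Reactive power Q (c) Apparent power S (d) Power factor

Step 1 — Angular frequency: ω = 2π·f = 2π·60 = 377 rad/s.
Step 2 — Component impedances:
  Z1: Z = jωL = j·377·0.0129 = 0 + j4.863 Ω
  Z2: Z = 1/(jωC) = -j/(ω·C) = 0 - j1200 Ω
  Z3: Z = R = 1200 Ω
Step 3 — With the output port shorted to ground, the output series arm Z2 runs from the junction to ground; the shunt arm Z3 also runs from the junction to ground. They appear in parallel: Z3 || Z2 = 600.1 - j600 Ω.
Step 4 — Series with input arm Z1: Z_in = Z1 + (Z3 || Z2) = 600.1 - j595.1 Ω = 845.2∠-44.8° Ω.
Step 5 — Source phasor: V = 116∠152.0° V = -102.4 + j54.46 V.
Step 6 — Current: I = V / Z = -0.1314 - j0.03958 A = 0.1372∠-163.2° A.
Step 7 — Complex power: S = V·I* = 11.3 - j11.21 VA.
Step 8 — Real power: P = Re(S) = 11.3 W.
Step 9 — Reactive power: Q = Im(S) = -11.21 VAR.
Step 10 — Apparent power: |S| = 15.92 VA.
Step 11 — Power factor: PF = P/|S| = 0.7101 (leading).

(a) P = 11.3 W  (b) Q = -11.21 VAR  (c) S = 15.92 VA  (d) PF = 0.7101 (leading)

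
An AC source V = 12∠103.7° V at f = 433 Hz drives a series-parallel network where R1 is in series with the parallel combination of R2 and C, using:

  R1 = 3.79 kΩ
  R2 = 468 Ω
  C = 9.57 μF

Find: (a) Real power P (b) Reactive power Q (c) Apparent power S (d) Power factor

Step 1 — Angular frequency: ω = 2π·f = 2π·433 = 2721 rad/s.
Step 2 — Component impedances:
  R1: Z = R = 3790 Ω
  R2: Z = R = 468 Ω
  C: Z = 1/(jωC) = -j/(ω·C) = 0 - j38.41 Ω
Step 3 — Parallel branch: R2 || C = 1/(1/R2 + 1/C) = 3.131 - j38.15 Ω.
Step 4 — Series with R1: Z_total = R1 + (R2 || C) = 3793 - j38.15 Ω = 3793∠-0.6° Ω.
Step 5 — Source phasor: V = 12∠103.7° V = -2.842 + j11.66 V.
Step 6 — Current: I = V / Z = -0.0007801 + j0.003066 A = 0.003163∠104.3° A.
Step 7 — Complex power: S = V·I* = 0.03796 - j0.0003818 VA.
Step 8 — Real power: P = Re(S) = 0.03796 W.
Step 9 — Reactive power: Q = Im(S) = -0.0003818 VAR.
Step 10 — Apparent power: |S| = 0.03796 VA.
Step 11 — Power factor: PF = P/|S| = 0.9999 (leading).

(a) P = 0.03796 W  (b) Q = -0.0003818 VAR  (c) S = 0.03796 VA  (d) PF = 0.9999 (leading)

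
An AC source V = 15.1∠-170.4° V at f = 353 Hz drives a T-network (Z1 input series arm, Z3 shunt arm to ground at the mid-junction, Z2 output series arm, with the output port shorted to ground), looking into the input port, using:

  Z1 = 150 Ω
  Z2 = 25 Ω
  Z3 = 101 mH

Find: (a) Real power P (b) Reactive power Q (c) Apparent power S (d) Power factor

Step 1 — Angular frequency: ω = 2π·f = 2π·353 = 2218 rad/s.
Step 2 — Component impedances:
  Z1: Z = R = 150 Ω
  Z2: Z = R = 25 Ω
  Z3: Z = jωL = j·2218·0.101 = 0 + j224 Ω
Step 3 — With the output port shorted to ground, the output series arm Z2 runs from the junction to ground; the shunt arm Z3 also runs from the junction to ground. They appear in parallel: Z3 || Z2 = 24.69 + j2.756 Ω.
Step 4 — Series with input arm Z1: Z_in = Z1 + (Z3 || Z2) = 174.7 + j2.756 Ω = 174.7∠0.9° Ω.
Step 5 — Source phasor: V = 15.1∠-170.4° V = -14.89 - j2.518 V.
Step 6 — Current: I = V / Z = -0.08543 - j0.01307 A = 0.08643∠-171.3° A.
Step 7 — Complex power: S = V·I* = 1.305 + j0.02058 VA.
Step 8 — Real power: P = Re(S) = 1.305 W.
Step 9 — Reactive power: Q = Im(S) = 0.02058 VAR.
Step 10 — Apparent power: |S| = 1.305 VA.
Step 11 — Power factor: PF = P/|S| = 0.9999 (lagging).

(a) P = 1.305 W  (b) Q = 0.02058 VAR  (c) S = 1.305 VA  (d) PF = 0.9999 (lagging)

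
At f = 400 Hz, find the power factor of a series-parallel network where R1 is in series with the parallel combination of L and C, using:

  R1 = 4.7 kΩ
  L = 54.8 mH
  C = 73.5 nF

Step 1 — Angular frequency: ω = 2π·f = 2π·400 = 2513 rad/s.
Step 2 — Component impedances:
  R1: Z = R = 4700 Ω
  L: Z = jωL = j·2513·0.0548 = 0 + j137.7 Ω
  C: Z = 1/(jωC) = -j/(ω·C) = 0 - j5413 Ω
Step 3 — Parallel branch: L || C = 1/(1/L + 1/C) = 0 + j141.3 Ω.
Step 4 — Series with R1: Z_total = R1 + (L || C) = 4700 + j141.3 Ω = 4702∠1.7° Ω.
Step 5 — Power factor: PF = cos(φ) = Re(Z)/|Z| = 4700/4702.12 = 0.9995.
Step 6 — Type: Im(Z) = 141.3 ⇒ lagging (phase φ = 1.7°).

PF = 0.9995 (lagging, φ = 1.7°)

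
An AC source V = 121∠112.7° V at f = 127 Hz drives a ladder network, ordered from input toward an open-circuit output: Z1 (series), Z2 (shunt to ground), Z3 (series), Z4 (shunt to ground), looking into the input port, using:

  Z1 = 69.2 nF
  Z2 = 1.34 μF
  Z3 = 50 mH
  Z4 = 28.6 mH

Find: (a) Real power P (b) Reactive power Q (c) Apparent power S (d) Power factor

Step 1 — Angular frequency: ω = 2π·f = 2π·127 = 798 rad/s.
Step 2 — Component impedances:
  Z1: Z = 1/(jωC) = -j/(ω·C) = 0 - j1.811e+04 Ω
  Z2: Z = 1/(jωC) = -j/(ω·C) = 0 - j935.2 Ω
  Z3: Z = jωL = j·798·0.05 = 0 + j39.9 Ω
  Z4: Z = jωL = j·798·0.0286 = 0 + j22.82 Ω
Step 3 — Ladder network (open output): work backward from the far end, alternating series and parallel combinations. Z_in = 0 - j1.804e+04 Ω = 1.804e+04∠-90.0° Ω.
Step 4 — Source phasor: V = 121∠112.7° V = -46.69 + j111.6 V.
Step 5 — Current: I = V / Z = -0.006187 - j0.002588 A = 0.006706∠-157.3° A.
Step 6 — Complex power: S = V·I* = 0 - j0.8115 VA.
Step 7 — Real power: P = Re(S) = 0 W.
Step 8 — Reactive power: Q = Im(S) = -0.8115 VAR.
Step 9 — Apparent power: |S| = 0.8115 VA.
Step 10 — Power factor: PF = P/|S| = 0 (leading).

(a) P = 0 W  (b) Q = -0.8115 VAR  (c) S = 0.8115 VA  (d) PF = 0 (leading)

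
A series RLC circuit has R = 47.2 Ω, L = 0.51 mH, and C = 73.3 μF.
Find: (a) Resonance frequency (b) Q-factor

Step 1 — Resonance condition Im(Z)=0 gives ω₀ = 1/√(LC).
Step 2 — ω₀ = 1/√(0.00051·7.33e-05) = 5172 rad/s.
Step 3 — f₀ = ω₀/(2π) = 823.2 Hz.
Step 4 — Series Q: Q = ω₀L/R = 5172·0.00051/47.2 = 0.05588.

(a) f₀ = 823.2 Hz  (b) Q = 0.05588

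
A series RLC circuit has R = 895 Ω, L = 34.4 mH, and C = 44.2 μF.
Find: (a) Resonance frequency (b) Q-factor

Step 1 — Resonance condition Im(Z)=0 gives ω₀ = 1/√(LC).
Step 2 — ω₀ = 1/√(0.0344·4.42e-05) = 811 rad/s.
Step 3 — f₀ = ω₀/(2π) = 129.1 Hz.
Step 4 — Series Q: Q = ω₀L/R = 811·0.0344/895 = 0.03117.

(a) f₀ = 129.1 Hz  (b) Q = 0.03117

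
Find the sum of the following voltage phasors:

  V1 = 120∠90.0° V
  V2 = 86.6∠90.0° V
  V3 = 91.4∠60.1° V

Step 1 — Convert each phasor to rectangular form:
  V1 = 120·(cos(90.0°) + j·sin(90.0°)) = 0 + j120 V
  V2 = 86.6·(cos(90.0°) + j·sin(90.0°)) = 0 + j86.6 V
  V3 = 91.4·(cos(60.1°) + j·sin(60.1°)) = 45.56 + j79.23 V
Step 2 — Sum components: V_total = 45.56 + j285.8 V.
Step 3 — Convert to polar: |V_total| = 289.4 V, ∠V_total = 80.9°.

V_total = 289.4∠80.9° V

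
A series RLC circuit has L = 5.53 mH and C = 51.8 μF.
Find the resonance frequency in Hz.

Step 1 — Resonance condition Im(Z)=0 gives ω₀ = 1/√(LC).
Step 2 — ω₀ = 1/√(0.00553·5.18e-05) = 1868 rad/s.
Step 3 — f₀ = ω₀/(2π) = 297.4 Hz.

f₀ = 297.4 Hz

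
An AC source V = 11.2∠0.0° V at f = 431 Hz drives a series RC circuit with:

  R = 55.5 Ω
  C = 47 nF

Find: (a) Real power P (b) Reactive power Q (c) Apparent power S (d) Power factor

Step 1 — Angular frequency: ω = 2π·f = 2π·431 = 2708 rad/s.
Step 2 — Component impedances:
  R: Z = R = 55.5 Ω
  C: Z = 1/(jωC) = -j/(ω·C) = 0 - j7857 Ω
Step 3 — Series combination: Z_total = R + C = 55.5 - j7857 Ω = 7857∠-89.6° Ω.
Step 4 — Source phasor: V = 11.2∠0.0° V = 11.2 V.
Step 5 — Current: I = V / Z = 1.007e-05 + j0.001425 A = 0.001425∠89.6° A.
Step 6 — Complex power: S = V·I* = 0.0001128 - j0.01597 VA.
Step 7 — Real power: P = Re(S) = 0.0001128 W.
Step 8 — Reactive power: Q = Im(S) = -0.01597 VAR.
Step 9 — Apparent power: |S| = 0.01597 VA.
Step 10 — Power factor: PF = P/|S| = 0.007064 (leading).

(a) P = 0.0001128 W  (b) Q = -0.01597 VAR  (c) S = 0.01597 VA  (d) PF = 0.007064 (leading)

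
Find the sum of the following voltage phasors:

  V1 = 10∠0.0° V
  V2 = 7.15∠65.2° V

Step 1 — Convert each phasor to rectangular form:
  V1 = 10·(cos(0.0°) + j·sin(0.0°)) = 10 V
  V2 = 7.15·(cos(65.2°) + j·sin(65.2°)) = 2.999 + j6.491 V
Step 2 — Sum components: V_total = 13 + j6.491 V.
Step 3 — Convert to polar: |V_total| = 14.53 V, ∠V_total = 26.5°.

V_total = 14.53∠26.5° V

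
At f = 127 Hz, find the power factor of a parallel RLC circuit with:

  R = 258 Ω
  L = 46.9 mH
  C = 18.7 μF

Step 1 — Angular frequency: ω = 2π·f = 2π·127 = 798 rad/s.
Step 2 — Component impedances:
  R: Z = R = 258 Ω
  L: Z = jωL = j·798·0.0469 = 0 + j37.42 Ω
  C: Z = 1/(jωC) = -j/(ω·C) = 0 - j67.02 Ω
Step 3 — Parallel combination: 1/Z_total = 1/R + 1/L + 1/C; Z_total = 25.13 + j76.5 Ω = 80.52∠71.8° Ω.
Step 4 — Power factor: PF = cos(φ) = Re(Z)/|Z| = 25.13/80.52 = 0.3121.
Step 5 — Type: Im(Z) = 76.5 ⇒ lagging (phase φ = 71.8°).

PF = 0.3121 (lagging, φ = 71.8°)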